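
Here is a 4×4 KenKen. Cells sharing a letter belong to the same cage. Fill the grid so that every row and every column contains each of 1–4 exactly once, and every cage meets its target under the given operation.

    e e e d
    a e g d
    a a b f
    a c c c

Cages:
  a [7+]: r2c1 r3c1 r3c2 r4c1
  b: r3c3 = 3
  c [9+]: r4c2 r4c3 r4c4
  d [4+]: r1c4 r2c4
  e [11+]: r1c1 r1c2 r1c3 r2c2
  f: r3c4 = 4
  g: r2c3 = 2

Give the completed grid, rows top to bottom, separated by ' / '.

Cage g is a single given cell; hence r2c3 = 2.
The 4 cells of cage a must have sum 7, leaving r3c2 = 1.
B is a freebie, leaving r3c3 = 3.
Cage f is a single given cell; hence r3c4 = 4.
3 is placed in column 3, leaving r4c3 = 4.
Column 3 now contains 4, so r1c3 = 1.
Row 1 already has 1, leaving r1c4 = 3.
3 is placed in column 4, which forces r2c4 = 1.
Row 3 already has 3; hence r3c1 = 2.
3 is placed in column 4, leaving r4c4 = 2.
3 is placed in row 1, leaving r1c1 = 4.
Cage e has sum 11, so r1c2 = 2.
1 is placed in row 2, which forces r2c1 = 3.
Cage e needs sum 11, which forces r2c2 = 4.
The 4 cells of cage a must have sum 7, leaving r4c1 = 1.
Row 4 now contains 2, leaving r4c2 = 3.

4 2 1 3 / 3 4 2 1 / 2 1 3 4 / 1 3 4 2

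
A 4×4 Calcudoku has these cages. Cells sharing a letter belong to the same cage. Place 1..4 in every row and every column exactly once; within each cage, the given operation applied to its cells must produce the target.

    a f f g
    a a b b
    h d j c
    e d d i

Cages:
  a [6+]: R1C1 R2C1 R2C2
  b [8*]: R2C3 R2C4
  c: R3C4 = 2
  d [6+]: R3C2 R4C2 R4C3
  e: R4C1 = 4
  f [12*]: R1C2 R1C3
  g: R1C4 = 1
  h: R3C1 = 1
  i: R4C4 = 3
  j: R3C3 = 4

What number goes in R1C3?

Cage g is given, so R1C4 = 1.
Cage h is a single given cell, which forces R3C1 = 1.
Cage j is given, which forces R3C3 = 4.
Cage c is a single given cell, leaving R3C4 = 2.
E is a freebie; hence R4C1 = 4.
I is a freebie; hence R4C4 = 3.
Cage f's pair has product 12, so R1C2 = 4.
Column 3 now contains 4, which forces R1C3 = 3.
Cage a has sum 6, leaving R2C2 = 1.
Column 3 now contains 4, so R2C3 = 2.
2 is placed in column 4, leaving R2C4 = 4.
Row 3 now contains 2, leaving R3C2 = 3.
1 is placed in column 2, which forces R4C2 = 2.
2 is placed in column 3, so R4C3 = 1.
3 is placed in row 1, leaving R1C1 = 2.
2 is placed in row 2, so R2C1 = 3.
The full grid is 2 4 3 1 / 3 1 2 4 / 1 3 4 2 / 4 2 1 3.

3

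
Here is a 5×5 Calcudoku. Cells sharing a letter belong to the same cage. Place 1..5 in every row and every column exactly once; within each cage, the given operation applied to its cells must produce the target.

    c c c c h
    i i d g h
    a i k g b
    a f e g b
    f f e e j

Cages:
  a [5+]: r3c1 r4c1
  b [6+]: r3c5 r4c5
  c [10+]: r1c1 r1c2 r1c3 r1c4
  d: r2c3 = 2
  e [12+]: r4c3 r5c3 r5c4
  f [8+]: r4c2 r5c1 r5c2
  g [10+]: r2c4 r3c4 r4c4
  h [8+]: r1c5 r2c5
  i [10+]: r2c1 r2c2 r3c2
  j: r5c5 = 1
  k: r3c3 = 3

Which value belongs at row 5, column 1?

5

Cage d is a single given cell, so r2c3 = 2.
K is a freebie, leaving r3c3 = 3.
Cage j is a single given cell, leaving r5c5 = 1.
Cage e has sum 12; hence r5c4 = 3.
In row 1, 5 can only go at r1c5, so r1c5 = 5.
5 is placed in column 5, so r2c5 = 3.
Row 4 needs a 3, and only r4c1 is open for it.
Cage c needs sum 10, leaving r1c2 = 3.
The two cells of cage a must have sum 5; hence r3c1 = 2.
Row 3 now contains 2, leaving r3c5 = 4.
4 is placed in column 5, leaving r4c5 = 2.
Column 1 now contains 2, leaving r5c1 = 5.
5 is placed in row 5, so r5c3 = 4.
Cage c has sum 10, leaving r1c1 = 4.
Column 3 already has 4, leaving r1c3 = 1.
Cage c needs sum 10; hence r1c4 = 2.
Column 1 already has 4, so r2c1 = 1.
Row 4 now contains 2, leaving r4c2 = 1.
Column 3 already has 4, leaving r4c3 = 5.
Row 4 now contains 5, which forces r4c4 = 4.
Row 5 already has 4, so r5c2 = 2.
The 3 cells of cage i must have sum 10, so r2c2 = 4.
Column 4 already has 4; hence r2c4 = 5.
Column 2 now contains 1, leaving r3c2 = 5.
The 3 cells of cage g must have sum 10, so r3c4 = 1.
Filled in: 4 3 1 2 5 / 1 4 2 5 3 / 2 5 3 1 4 / 3 1 5 4 2 / 5 2 4 3 1.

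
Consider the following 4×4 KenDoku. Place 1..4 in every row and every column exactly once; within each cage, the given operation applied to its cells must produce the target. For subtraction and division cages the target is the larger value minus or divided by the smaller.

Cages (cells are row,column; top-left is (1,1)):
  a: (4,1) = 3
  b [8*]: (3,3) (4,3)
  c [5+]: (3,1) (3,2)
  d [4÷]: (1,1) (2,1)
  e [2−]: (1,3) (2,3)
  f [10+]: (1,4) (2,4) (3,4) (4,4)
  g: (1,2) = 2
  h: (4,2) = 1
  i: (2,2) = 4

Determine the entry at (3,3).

4

G is a freebie, which forces (1,2) = 2.
I is a freebie, so (2,2) = 4.
A is a freebie, so (4,1) = 3.
H is a freebie; hence (4,2) = 1.
Cage d needs two cells with quotient 4; hence (1,1) = 4.
Row 2 now contains 4; hence (2,1) = 1.
Cage c's pair has sum 5, so (3,1) = 2.
1 is placed in column 2, so (3,2) = 3.
Row 3 already has 2, leaving (3,3) = 4.
Row 3 already has 4, so (3,4) = 1.
4 is placed in column 3; hence (4,3) = 2.
2 is placed in row 4, which forces (4,4) = 4.
Cage e's pair has difference 2; hence (1,3) = 1.
1 is placed in column 4; hence (1,4) = 3.
2 is placed in column 3; hence (2,3) = 3.
Cage f needs sum 10, which forces (2,4) = 2.
Filled in: 4 2 1 3 / 1 4 3 2 / 2 3 4 1 / 3 1 2 4.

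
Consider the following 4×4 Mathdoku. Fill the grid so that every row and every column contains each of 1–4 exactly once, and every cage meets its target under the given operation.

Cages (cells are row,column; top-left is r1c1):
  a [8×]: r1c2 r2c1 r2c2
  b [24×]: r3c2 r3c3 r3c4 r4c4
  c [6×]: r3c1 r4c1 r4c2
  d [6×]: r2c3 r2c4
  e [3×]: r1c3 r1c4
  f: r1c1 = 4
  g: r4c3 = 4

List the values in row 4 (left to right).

Cage f is given, so r1c1 = 4.
Cage g is a single given cell; hence r4c3 = 4.
Cage a needs product 8; hence r2c2 = 4.
Cage b needs product 24, leaving r3c4 = 4.
The only place for 2 in row 1 is r1c2.
Cage a needs product 8, so r2c1 = 1.
Cage c needs product 6; hence r4c2 = 1.
Column 2 now contains 1, so r3c2 = 3.
Cage b needs product 24, leaving r3c3 = 1.
The 4 cells of cage b must have product 24, so r4c4 = 2.
1 is placed in column 3, so r1c3 = 3.
The two cells of cage e must have product 3; hence r1c4 = 1.
Cage d needs two cells with product 6, so r2c3 = 2.
Column 4 already has 2; hence r2c4 = 3.
Row 3 now contains 3, which forces r3c1 = 2.
Row 4 now contains 2, so r4c1 = 3.
The full grid is 4 2 3 1 / 1 4 2 3 / 2 3 1 4 / 3 1 4 2.

3 1 4 2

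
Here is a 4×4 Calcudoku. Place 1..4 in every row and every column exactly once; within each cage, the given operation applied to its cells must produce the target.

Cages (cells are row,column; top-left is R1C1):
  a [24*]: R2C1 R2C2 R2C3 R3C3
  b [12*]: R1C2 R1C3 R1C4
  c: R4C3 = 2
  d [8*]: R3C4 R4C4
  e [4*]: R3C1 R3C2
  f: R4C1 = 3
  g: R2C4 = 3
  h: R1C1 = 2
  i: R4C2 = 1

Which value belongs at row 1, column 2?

Cage h is a single given cell, which forces R1C1 = 2.
Cage g is given; hence R2C4 = 3.
Cage f is given, leaving R4C1 = 3.
Cage i is a single given cell, which forces R4C2 = 1.
Cage c is given, leaving R4C3 = 2.
2 is placed in row 4, leaving R4C4 = 4.
Column 4 now contains 4, leaving R1C4 = 1.
The 4 cells of cage a must have product 24; hence R2C2 = 2.
The two cells of cage e must have product 4, leaving R3C1 = 1.
Column 2 now contains 1; hence R3C2 = 4.
Cage a needs product 24; hence R3C3 = 3.
Column 4 now contains 4, which forces R3C4 = 2.
4 is placed in column 2, leaving R1C2 = 3.
3 is placed in column 3, leaving R1C3 = 4.
1 is placed in column 1, which forces R2C1 = 4.
Cage a needs product 24, so R2C3 = 1.
Filled in: 2 3 4 1 / 4 2 1 3 / 1 4 3 2 / 3 1 2 4.

3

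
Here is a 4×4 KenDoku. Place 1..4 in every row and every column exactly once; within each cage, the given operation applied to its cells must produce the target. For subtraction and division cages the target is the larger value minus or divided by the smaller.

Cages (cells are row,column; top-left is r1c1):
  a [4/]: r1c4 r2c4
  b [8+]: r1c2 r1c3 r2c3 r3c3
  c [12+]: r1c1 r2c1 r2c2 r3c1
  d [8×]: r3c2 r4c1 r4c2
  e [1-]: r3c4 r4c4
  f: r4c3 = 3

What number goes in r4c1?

F is a freebie; hence r4c3 = 3.
The 4 cells of cage b must have sum 8, which forces r1c2 = 1.
Row 1 already has 1, leaving r1c4 = 4.
Column 4 now contains 4, which forces r2c4 = 1.
Column 4 already has 1, leaving r4c4 = 2.
Row 1 now contains 4; hence r1c3 = 2.
Cage c has sum 12, leaving r2c2 = 3.
The 4 cells of cage b must have sum 8; hence r2c3 = 4.
The 3 cells of cage d must have product 8, so r3c2 = 2.
The 4 cells of cage b must have sum 8; hence r3c3 = 1.
Column 4 already has 2, so r3c4 = 3.
Cage d has product 8, which forces r4c1 = 1.
Row 4 already has 2, which forces r4c2 = 4.
Row 1 now contains 2, so r1c1 = 3.
Row 2 already has 4, leaving r2c1 = 2.
Row 3 already has 3, leaving r3c1 = 4.
The full grid is 3 1 2 4 / 2 3 4 1 / 4 2 1 3 / 1 4 3 2.

1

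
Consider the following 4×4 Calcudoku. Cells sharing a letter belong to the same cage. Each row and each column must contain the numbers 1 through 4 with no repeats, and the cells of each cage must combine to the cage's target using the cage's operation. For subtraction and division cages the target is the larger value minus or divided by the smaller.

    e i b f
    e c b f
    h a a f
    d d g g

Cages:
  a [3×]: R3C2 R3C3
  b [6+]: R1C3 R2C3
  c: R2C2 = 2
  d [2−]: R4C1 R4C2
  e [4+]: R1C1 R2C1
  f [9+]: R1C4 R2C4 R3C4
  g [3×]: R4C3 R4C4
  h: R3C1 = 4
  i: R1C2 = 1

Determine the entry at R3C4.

Cage i is a single given cell, which forces R1C2 = 1.
Cage c is given, which forces R2C2 = 2.
2 is placed in row 2, so R2C3 = 4.
Row 2 now contains 4; hence R2C4 = 3.
Cage h is a single given cell, which forces R3C1 = 4.
Column 2 already has 1; hence R3C2 = 3.
3 is placed in row 3, leaving R3C3 = 1.
4 is placed in row 3, so R3C4 = 2.
Column 2 already has 3, which forces R4C2 = 4.
Column 3 now contains 1, leaving R4C3 = 3.
3 is placed in column 4, leaving R4C4 = 1.
Row 1 now contains 1; hence R1C1 = 3.
4 is placed in column 3, which forces R1C3 = 2.
2 is placed in column 4, which forces R1C4 = 4.
Row 2 now contains 3, leaving R2C1 = 1.
Row 4 now contains 1; hence R4C1 = 2.
Completed grid: 3 1 2 4 / 1 2 4 3 / 4 3 1 2 / 2 4 3 1.

2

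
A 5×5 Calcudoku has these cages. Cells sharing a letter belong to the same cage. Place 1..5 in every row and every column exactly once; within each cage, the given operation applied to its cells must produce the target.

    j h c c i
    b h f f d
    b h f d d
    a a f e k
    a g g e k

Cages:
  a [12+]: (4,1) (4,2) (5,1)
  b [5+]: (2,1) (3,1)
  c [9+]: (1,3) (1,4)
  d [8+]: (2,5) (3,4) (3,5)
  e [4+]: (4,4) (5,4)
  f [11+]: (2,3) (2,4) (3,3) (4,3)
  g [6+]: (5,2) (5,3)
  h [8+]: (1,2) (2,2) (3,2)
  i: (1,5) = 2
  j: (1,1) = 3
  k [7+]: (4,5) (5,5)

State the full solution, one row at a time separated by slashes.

3 1 5 4 2 / 4 3 2 5 1 / 1 4 3 2 5 / 2 5 1 3 4 / 5 2 4 1 3

Cage j is a single given cell, leaving (1,1) = 3.
I is a freebie; hence (1,5) = 2.
The only place for 1 in row 1 is (1,2).
Column 1 needs a 2, and only (4,1) is open for it.
Cage a has sum 12; hence (4,2) = 5.
The 3 cells of cage a must have sum 12, leaving (5,1) = 5.
The only place for 1 in row 5 is (5,4).
Column 4 already has 1, so (4,4) = 3.
Row 4 now contains 3; hence (4,5) = 4.
4 is placed in column 5, which forces (5,5) = 3.
Cage d has sum 8; hence (3,4) = 2.
Row 4 already has 4, leaving (4,3) = 1.
Cage f needs sum 11, so (2,3) = 2.
2 is placed in column 3, leaving (5,3) = 4.
Column 3 already has 4; hence (1,3) = 5.
Cage c needs two cells with sum 9, which forces (1,4) = 4.
The 4 cells of cage f must have sum 11; hence (2,4) = 5.
5 is placed in row 2, so (2,5) = 1.
Column 3 already has 4, so (3,3) = 3.
1 is placed in column 5; hence (3,5) = 5.
Row 5 now contains 4, leaving (5,2) = 2.
Row 2 now contains 1; hence (2,1) = 4.
The 3 cells of cage h must have sum 8, so (2,2) = 3.
Cage b needs two cells with sum 5, so (3,1) = 1.
Row 3 now contains 3, leaving (3,2) = 4.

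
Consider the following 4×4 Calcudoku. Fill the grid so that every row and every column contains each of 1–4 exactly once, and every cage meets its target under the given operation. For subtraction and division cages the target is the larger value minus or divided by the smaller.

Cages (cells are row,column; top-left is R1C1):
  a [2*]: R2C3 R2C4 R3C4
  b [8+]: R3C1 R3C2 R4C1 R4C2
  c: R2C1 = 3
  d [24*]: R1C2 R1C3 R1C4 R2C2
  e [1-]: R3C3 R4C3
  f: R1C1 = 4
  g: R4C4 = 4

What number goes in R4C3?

Cage f is a single given cell, which forces R1C1 = 4.
C is a freebie, leaving R2C1 = 3.
Cage a needs product 2, leaving R2C3 = 1.
Cage a has product 2, so R2C4 = 2.
The 3 cells of cage a must have product 2; hence R3C4 = 1.
Cage g is given; hence R4C4 = 4.
The 4 cells of cage d must have product 24; hence R1C2 = 1.
The 4 cells of cage d must have product 24; hence R1C3 = 2.
1 is placed in column 4, so R1C4 = 3.
Row 2 already has 2, leaving R2C2 = 4.
1 is placed in row 3; hence R3C1 = 2.
The 4 cells of cage b must have sum 8; hence R3C2 = 3.
3 is placed in row 3; hence R3C3 = 4.
Cage b has sum 8, leaving R4C1 = 1.
Cage b has sum 8, so R4C2 = 2.
Column 3 already has 2, leaving R4C3 = 3.
The full grid is 4 1 2 3 / 3 4 1 2 / 2 3 4 1 / 1 2 3 4.

3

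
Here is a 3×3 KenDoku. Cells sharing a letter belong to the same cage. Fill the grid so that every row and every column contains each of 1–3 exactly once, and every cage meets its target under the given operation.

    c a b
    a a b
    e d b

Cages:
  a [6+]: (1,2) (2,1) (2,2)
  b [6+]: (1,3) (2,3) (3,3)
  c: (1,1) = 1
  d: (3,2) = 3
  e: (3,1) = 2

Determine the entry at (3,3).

1

Cage c is a single given cell, which forces (1,1) = 1.
Cage e is given, leaving (3,1) = 2.
Cage d is given; hence (3,2) = 3.
Row 3 already has 3, so (3,3) = 1.
3 is placed in column 2; hence (1,2) = 2.
Row 1 now contains 2, which forces (1,3) = 3.
Column 1 already has 2, leaving (2,1) = 3.
Cage a has sum 6; hence (2,2) = 1.
Column 3 already has 3, so (2,3) = 2.
Completed grid: 1 2 3 / 3 1 2 / 2 3 1.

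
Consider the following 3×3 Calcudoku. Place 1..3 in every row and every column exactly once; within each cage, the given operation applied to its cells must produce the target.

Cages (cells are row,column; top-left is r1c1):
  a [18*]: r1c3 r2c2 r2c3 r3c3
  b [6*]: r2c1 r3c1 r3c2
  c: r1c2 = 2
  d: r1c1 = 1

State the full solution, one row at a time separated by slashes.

D is a freebie, which forces r1c1 = 1.
Cage c is given; hence r1c2 = 2.
Row 1 now contains 2, which forces r1c3 = 3.
Cage a has product 18, so r2c2 = 3.
Column 2 now contains 3, leaving r3c2 = 1.
Row 3 now contains 1; hence r3c3 = 2.
3 is placed in row 2; hence r2c1 = 2.
2 is placed in column 3, which forces r2c3 = 1.
2 is placed in row 3; hence r3c1 = 3.

1 2 3 / 2 3 1 / 3 1 2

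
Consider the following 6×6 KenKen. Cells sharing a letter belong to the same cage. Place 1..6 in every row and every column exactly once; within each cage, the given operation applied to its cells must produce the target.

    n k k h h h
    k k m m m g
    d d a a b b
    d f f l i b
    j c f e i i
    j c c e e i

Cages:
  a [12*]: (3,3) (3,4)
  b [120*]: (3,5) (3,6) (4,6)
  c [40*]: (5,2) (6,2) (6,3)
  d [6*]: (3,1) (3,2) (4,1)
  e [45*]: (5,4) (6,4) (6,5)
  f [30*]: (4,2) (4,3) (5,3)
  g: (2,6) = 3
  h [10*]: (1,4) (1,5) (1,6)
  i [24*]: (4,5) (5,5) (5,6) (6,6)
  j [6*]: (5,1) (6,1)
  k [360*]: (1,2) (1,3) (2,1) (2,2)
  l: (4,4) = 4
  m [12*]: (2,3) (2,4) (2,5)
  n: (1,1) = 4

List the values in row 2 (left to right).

5 4 1 6 2 3

Cage n is given; hence (1,1) = 4.
Cage g is given, so (2,6) = 3.
L is a freebie, which forces (4,4) = 4.
Cage e has product 45; hence (5,4) = 3.
The 3 cells of cage e must have product 45, leaving (6,4) = 5.
Cage e needs product 45; hence (6,5) = 3.
The 3 cells of cage c must have product 40, which forces (5,2) = 5.
Cage f needs product 30; hence (4,3) = 5.
Row 4 now contains 5, which forces (4,6) = 6.
Cage k has product 360, leaving (2,1) = 5.
Cage i needs product 24, leaving (5,5) = 6.
The 3 cells of cage f must have product 30, leaving (4,2) = 3.
Row 5 already has 6, so (5,1) = 1.
Row 5 already has 6, which forces (5,3) = 2.
Row 5 now contains 2, which forces (5,6) = 4.
The two cells of cage j must have product 6; hence (6,1) = 6.
2 is placed in column 3, leaving (6,3) = 4.
The 3 cells of cage d must have product 6; hence (3,1) = 3.
The 3 cells of cage d must have product 6, leaving (3,2) = 1.
2 is placed in column 3; hence (3,3) = 6.
Cage a needs two cells with product 12, which forces (3,4) = 2.
The 3 cells of cage b must have product 120, leaving (3,5) = 4.
Column 6 already has 4, leaving (3,6) = 5.
1 is placed in column 1, which forces (4,1) = 2.
Cage i has product 24, leaving (4,5) = 1.
Row 6 now contains 4, so (6,2) = 2.
Cage i has product 24; hence (6,6) = 1.
Column 2 already has 2, so (1,2) = 6.
6 is placed in column 3; hence (1,3) = 3.
Column 4 now contains 2, which forces (1,4) = 1.
Cage h has product 10, leaving (1,5) = 5.
Column 6 already has 1, which forces (1,6) = 2.
Cage k has product 360, leaving (2,2) = 4.
6 is placed in column 3, leaving (2,3) = 1.
The 3 cells of cage m must have product 12, leaving (2,4) = 6.
1 is placed in column 5; hence (2,5) = 2.
Completed grid: 4 6 3 1 5 2 / 5 4 1 6 2 3 / 3 1 6 2 4 5 / 2 3 5 4 1 6 / 1 5 2 3 6 4 / 6 2 4 5 3 1.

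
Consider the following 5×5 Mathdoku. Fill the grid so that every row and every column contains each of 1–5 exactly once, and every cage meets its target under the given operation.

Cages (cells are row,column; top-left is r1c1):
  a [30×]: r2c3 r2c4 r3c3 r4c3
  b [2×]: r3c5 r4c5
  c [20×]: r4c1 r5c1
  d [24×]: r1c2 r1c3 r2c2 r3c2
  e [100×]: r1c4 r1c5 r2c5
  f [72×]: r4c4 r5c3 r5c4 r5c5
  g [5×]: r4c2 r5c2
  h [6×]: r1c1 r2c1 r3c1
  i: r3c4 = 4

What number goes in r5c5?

Cage e has product 100, which forces r1c4 = 5.
The 3 cells of cage e must have product 100, so r1c5 = 4.
Cage e needs product 100; hence r2c5 = 5.
Cage i is given; hence r3c4 = 4.
Cage f needs product 72, leaving r4c4 = 3.
Column 4 already has 4, so r5c4 = 2.
2 is placed in row 5, so r5c5 = 3.
Cage d needs product 24, leaving r2c2 = 4.
Column 4 already has 2; hence r2c4 = 1.
Row 5 now contains 3; hence r5c3 = 4.
The two cells of cage c must have product 20; hence r4c1 = 4.
4 is placed in row 5, which forces r5c1 = 5.
Row 5 now contains 5; hence r5c2 = 1.
The 4 cells of cage d must have product 24, leaving r1c3 = 1.
Column 2 now contains 1, which forces r4c2 = 5.
Row 4 already has 5, leaving r4c3 = 2.
2 is placed in row 4, leaving r4c5 = 1.
Column 3 now contains 2, which forces r2c3 = 3.
The 3 cells of cage h must have product 6, leaving r3c1 = 1.
Cage a has product 30, so r3c3 = 5.
1 is placed in column 5, leaving r3c5 = 2.
Cage h has product 6; hence r1c1 = 3.
Cage d needs product 24, which forces r1c2 = 2.
Row 2 now contains 3, leaving r2c1 = 2.
Row 3 already has 2, so r3c2 = 3.
Completed grid: 3 2 1 5 4 / 2 4 3 1 5 / 1 3 5 4 2 / 4 5 2 3 1 / 5 1 4 2 3.

3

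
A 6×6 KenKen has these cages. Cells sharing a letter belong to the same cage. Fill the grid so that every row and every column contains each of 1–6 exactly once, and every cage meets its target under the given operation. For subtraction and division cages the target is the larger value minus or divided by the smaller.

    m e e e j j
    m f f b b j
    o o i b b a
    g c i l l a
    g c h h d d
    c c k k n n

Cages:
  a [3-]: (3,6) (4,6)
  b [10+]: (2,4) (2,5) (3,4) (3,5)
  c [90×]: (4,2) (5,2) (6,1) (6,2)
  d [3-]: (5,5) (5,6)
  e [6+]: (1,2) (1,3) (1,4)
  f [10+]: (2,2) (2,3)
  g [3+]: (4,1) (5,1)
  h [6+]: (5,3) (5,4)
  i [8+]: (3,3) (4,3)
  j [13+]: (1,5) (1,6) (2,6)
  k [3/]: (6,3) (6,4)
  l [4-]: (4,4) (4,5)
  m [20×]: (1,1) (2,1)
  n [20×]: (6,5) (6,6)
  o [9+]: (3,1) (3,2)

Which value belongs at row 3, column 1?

6

In row 4, 4 can only go at (4,6), so (4,6) = 4.
Cage a needs two cells with difference 3, leaving (3,6) = 1.
The two cells of cage n must have product 20, leaving (6,5) = 4.
Column 6 already has 4, so (6,6) = 5.
The 3 cells of cage j must have sum 13; hence (1,5) = 5.
Row 1 already has 5, which forces (1,1) = 4.
Cage m needs two cells with product 20, which forces (2,1) = 5.
The only place for 6 in row 1 is (1,6).
Column 6 now contains 6, which forces (2,6) = 2.
Cage d's pair has difference 3, leaving (5,5) = 6.
Column 6 now contains 6, so (5,6) = 3.
In row 3, 4 can only go at (3,4), so (3,4) = 4.
The 4 cells of cage b must have sum 10; hence (3,5) = 2.
2 is placed in column 5; hence (4,5) = 1.
Cage b needs sum 10; hence (2,4) = 1.
Column 5 already has 1, leaving (2,5) = 3.
1 is placed in row 4, which forces (4,1) = 2.
The two cells of cage l must have difference 4, leaving (4,4) = 5.
The two cells of cage g must have sum 3, leaving (5,1) = 1.
1 is placed in row 5; hence (5,2) = 5.
5 is placed in row 5; hence (5,3) = 4.
5 is placed in column 4, so (5,4) = 2.
Column 4 already has 2, so (1,4) = 3.
Cage f needs two cells with sum 10, so (2,2) = 4.
Column 3 now contains 4; hence (2,3) = 6.
The two cells of cage i must have sum 8, leaving (3,3) = 5.
5 is placed in row 4; hence (4,3) = 3.
Column 4 now contains 3; hence (6,4) = 6.
3 is placed in row 4, leaving (4,2) = 6.
Row 6 now contains 6; hence (6,1) = 3.
The 4 cells of cage c must have product 90, so (6,2) = 1.
Cage k's pair has quotient 3, which forces (6,3) = 2.
1 is placed in column 2, so (1,2) = 2.
Column 3 now contains 2, leaving (1,3) = 1.
3 is placed in column 1; hence (3,1) = 6.
Column 2 now contains 6, leaving (3,2) = 3.
The full grid is 4 2 1 3 5 6 / 5 4 6 1 3 2 / 6 3 5 4 2 1 / 2 6 3 5 1 4 / 1 5 4 2 6 3 / 3 1 2 6 4 5.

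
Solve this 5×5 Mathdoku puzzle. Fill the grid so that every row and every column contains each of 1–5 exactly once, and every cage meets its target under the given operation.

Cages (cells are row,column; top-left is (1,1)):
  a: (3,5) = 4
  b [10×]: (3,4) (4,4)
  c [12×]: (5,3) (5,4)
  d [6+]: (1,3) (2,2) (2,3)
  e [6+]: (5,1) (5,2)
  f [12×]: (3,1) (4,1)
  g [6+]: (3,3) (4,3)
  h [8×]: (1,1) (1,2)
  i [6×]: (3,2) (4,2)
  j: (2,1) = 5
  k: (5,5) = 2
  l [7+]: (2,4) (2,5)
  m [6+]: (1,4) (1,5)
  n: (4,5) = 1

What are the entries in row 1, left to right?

J is a freebie; hence (2,1) = 5.
Cage a is given, leaving (3,5) = 4.
Cage n is given; hence (4,5) = 1.
Cage k is given, which forces (5,5) = 2.
Cage m needs two cells with sum 6, leaving (1,4) = 1.
Column 5 already has 2, which forces (1,5) = 5.
The two cells of cage l must have sum 7, so (2,4) = 4.
Column 5 already has 2, which forces (2,5) = 3.
4 is placed in row 3, so (3,1) = 3.
Row 3 now contains 3, which forces (3,2) = 2.
Row 3 now contains 2, so (3,3) = 1.
Row 3 now contains 2, leaving (3,4) = 5.
Cage f needs two cells with product 12; hence (4,1) = 4.
Column 2 now contains 2; hence (4,2) = 3.
Row 4 now contains 4; hence (4,3) = 5.
Column 4 already has 5; hence (4,4) = 2.
The two cells of cage e must have sum 6, so (5,1) = 1.
Cage e needs two cells with sum 6, so (5,2) = 5.
Column 4 now contains 4, leaving (5,4) = 3.
Column 1 now contains 4, which forces (1,1) = 2.
Column 2 now contains 2, leaving (1,2) = 4.
The 3 cells of cage d must have sum 6, so (1,3) = 3.
Column 2 now contains 2, leaving (2,2) = 1.
Column 3 now contains 1, so (2,3) = 2.
Row 5 now contains 3; hence (5,3) = 4.
The full grid is 2 4 3 1 5 / 5 1 2 4 3 / 3 2 1 5 4 / 4 3 5 2 1 / 1 5 4 3 2.

2 4 3 1 5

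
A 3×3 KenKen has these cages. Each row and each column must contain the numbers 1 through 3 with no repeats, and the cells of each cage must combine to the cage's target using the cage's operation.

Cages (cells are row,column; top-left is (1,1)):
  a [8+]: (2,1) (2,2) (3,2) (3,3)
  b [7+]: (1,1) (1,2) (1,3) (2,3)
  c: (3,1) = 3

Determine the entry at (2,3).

Cage b has sum 7, leaving (2,3) = 1.
Cage c is given; hence (3,1) = 3.
3 is placed in row 3, leaving (3,3) = 2.
2 is placed in column 3, which forces (1,3) = 3.
Column 1 already has 3; hence (2,1) = 2.
The 4 cells of cage a must have sum 8, leaving (2,2) = 3.
Row 3 already has 2, leaving (3,2) = 1.
Column 1 already has 2, so (1,1) = 1.
Column 2 already has 1, leaving (1,2) = 2.
The full grid is 1 2 3 / 2 3 1 / 3 1 2.

1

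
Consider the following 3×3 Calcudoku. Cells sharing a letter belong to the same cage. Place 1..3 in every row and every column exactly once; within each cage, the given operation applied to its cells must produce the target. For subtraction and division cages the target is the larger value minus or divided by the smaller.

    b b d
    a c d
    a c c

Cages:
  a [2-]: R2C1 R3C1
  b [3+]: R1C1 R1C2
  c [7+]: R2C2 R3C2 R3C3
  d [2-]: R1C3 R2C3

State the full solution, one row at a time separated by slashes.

2 1 3 / 3 2 1 / 1 3 2

In row 1, 3 can only go at R1C3, so R1C3 = 3.
Cage c needs sum 7, which forces R2C2 = 2.
3 is placed in column 3, so R2C3 = 1.
Cage c needs sum 7, which forces R3C2 = 3.
3 is placed in column 3, so R3C3 = 2.
The two cells of cage b must have sum 3, so R1C1 = 2.
2 is placed in column 2, which forces R1C2 = 1.
Row 2 now contains 1; hence R2C1 = 3.
Row 3 already has 3, leaving R3C1 = 1.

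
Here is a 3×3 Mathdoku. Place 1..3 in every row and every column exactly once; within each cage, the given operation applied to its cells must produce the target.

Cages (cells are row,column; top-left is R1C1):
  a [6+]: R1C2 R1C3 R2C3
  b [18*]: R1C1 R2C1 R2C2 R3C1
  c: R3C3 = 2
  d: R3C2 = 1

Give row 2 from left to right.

2 3 1

Cage b has product 18, which forces R2C2 = 3.
Cage d is given; hence R3C2 = 1.
C is a freebie, leaving R3C3 = 2.
Column 2 already has 1, so R1C2 = 2.
Cage a needs sum 6; hence R1C3 = 3.
Column 3 now contains 2, which forces R2C3 = 1.
2 is placed in row 3; hence R3C1 = 3.
Row 1 already has 2, which forces R1C1 = 1.
Row 2 already has 1, leaving R2C1 = 2.
Filled in: 1 2 3 / 2 3 1 / 3 1 2.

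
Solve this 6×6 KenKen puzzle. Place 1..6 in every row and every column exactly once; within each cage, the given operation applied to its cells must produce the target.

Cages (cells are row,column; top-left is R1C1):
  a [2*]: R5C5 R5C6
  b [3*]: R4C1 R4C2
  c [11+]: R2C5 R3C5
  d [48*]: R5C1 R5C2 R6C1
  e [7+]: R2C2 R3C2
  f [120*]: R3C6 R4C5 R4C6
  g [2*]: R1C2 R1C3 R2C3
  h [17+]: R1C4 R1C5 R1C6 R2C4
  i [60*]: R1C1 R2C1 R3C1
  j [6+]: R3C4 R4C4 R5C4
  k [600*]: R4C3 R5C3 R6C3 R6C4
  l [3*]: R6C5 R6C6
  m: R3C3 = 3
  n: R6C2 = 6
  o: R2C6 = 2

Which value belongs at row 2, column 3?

The 3 cells of cage g must have product 2, which forces R1C2 = 1.
The 3 cells of cage g must have product 2, leaving R1C3 = 2.
Cage g has product 2, which forces R2C3 = 1.
O is a freebie, leaving R2C6 = 2.
M is a freebie, so R3C3 = 3.
Column 2 now contains 1, leaving R4C2 = 3.
Column 6 already has 2, so R5C6 = 1.
Cage n is given, which forces R6C2 = 6.
6 is placed in row 6, which forces R6C3 = 4.
Cage k has product 600, leaving R6C4 = 5.
Column 6 now contains 1; hence R6C6 = 3.
Cage e needs two cells with sum 7, which forces R2C2 = 5.
5 is placed in row 2, so R2C5 = 6.
Cage e's pair has sum 7, so R3C2 = 2.
2 is placed in row 3, so R3C4 = 1.
Column 5 already has 6; hence R3C5 = 5.
3 is placed in row 4, leaving R4C1 = 1.
Column 4 already has 1, leaving R4C4 = 2.
Column 5 already has 5; hence R4C5 = 4.
Cage d needs product 48, so R5C1 = 6.
The 3 cells of cage d must have product 48; hence R5C2 = 4.
6 is placed in row 5, so R5C3 = 5.
Cage j has sum 6, which forces R5C4 = 3.
Row 5 already has 1, which forces R5C5 = 2.
4 is placed in row 6, leaving R6C1 = 2.
Row 6 now contains 3, so R6C5 = 1.
Cage i has product 60, so R1C1 = 5.
Column 4 now contains 3, so R1C4 = 6.
Column 5 already has 4, so R1C5 = 3.
Cage h needs sum 17; hence R1C6 = 4.
Cage i needs product 60; hence R2C1 = 3.
Column 4 now contains 3; hence R2C4 = 4.
Row 3 now contains 5; hence R3C1 = 4.
The 3 cells of cage f must have product 120, leaving R3C6 = 6.
5 is placed in column 3, leaving R4C3 = 6.
The 3 cells of cage f must have product 120; hence R4C6 = 5.
Filled in: 5 1 2 6 3 4 / 3 5 1 4 6 2 / 4 2 3 1 5 6 / 1 3 6 2 4 5 / 6 4 5 3 2 1 / 2 6 4 5 1 3.

1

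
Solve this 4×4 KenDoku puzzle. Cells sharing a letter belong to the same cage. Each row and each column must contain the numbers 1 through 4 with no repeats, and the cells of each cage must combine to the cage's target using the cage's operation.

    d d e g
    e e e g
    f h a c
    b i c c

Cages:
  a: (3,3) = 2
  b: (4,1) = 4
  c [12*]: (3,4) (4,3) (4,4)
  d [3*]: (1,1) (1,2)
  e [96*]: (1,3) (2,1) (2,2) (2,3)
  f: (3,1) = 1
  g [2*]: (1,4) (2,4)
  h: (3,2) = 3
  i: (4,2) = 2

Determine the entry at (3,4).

4

Cage e has product 96, so (1,3) = 4.
F is a freebie, leaving (3,1) = 1.
Cage h is a single given cell, leaving (3,2) = 3.
A is a freebie, leaving (3,3) = 2.
Row 3 now contains 2, which forces (3,4) = 4.
Cage b is a single given cell; hence (4,1) = 4.
I is a freebie, leaving (4,2) = 2.
Column 1 now contains 1, leaving (1,1) = 3.
Column 2 already has 3; hence (1,2) = 1.
Row 1 now contains 1, so (1,4) = 2.
Cage e needs product 96, which forces (2,1) = 2.
2 is placed in column 2, so (2,2) = 4.
Column 3 now contains 2, which forces (2,3) = 3.
2 is placed in column 4, which forces (2,4) = 1.
Column 3 now contains 3, so (4,3) = 1.
Column 4 now contains 1, which forces (4,4) = 3.
The full grid is 3 1 4 2 / 2 4 3 1 / 1 3 2 4 / 4 2 1 3.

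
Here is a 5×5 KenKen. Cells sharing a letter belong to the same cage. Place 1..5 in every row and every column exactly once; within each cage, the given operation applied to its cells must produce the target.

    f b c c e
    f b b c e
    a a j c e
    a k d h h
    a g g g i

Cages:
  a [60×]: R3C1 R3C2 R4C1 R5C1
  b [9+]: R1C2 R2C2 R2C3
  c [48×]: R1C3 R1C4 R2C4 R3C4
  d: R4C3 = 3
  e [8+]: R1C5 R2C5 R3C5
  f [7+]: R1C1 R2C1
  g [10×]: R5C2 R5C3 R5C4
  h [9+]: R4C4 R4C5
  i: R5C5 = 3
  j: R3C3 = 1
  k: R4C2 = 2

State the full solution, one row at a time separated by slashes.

2 3 4 1 5 / 5 4 2 3 1 / 3 5 1 4 2 / 1 2 3 5 4 / 4 1 5 2 3

Cage j is a single given cell, which forces R3C3 = 1.
Cage k is given, so R4C2 = 2.
Cage d is a single given cell, leaving R4C3 = 3.
Cage i is given, leaving R5C5 = 3.
Row 4 needs a 1, and only R4C1 is open for it.
Row 5 needs a 4, and only R5C1 is open for it.
In row 3, 4 can only go at R3C4, so R3C4 = 4.
4 is placed in column 4, so R4C4 = 5.
Cage h's pair has sum 9, leaving R4C5 = 4.
Row 3 needs a 2, and only R3C5 is open for it.
Column 1 needs a 3, and only R3C1 is open for it.
Row 3 already has 3; hence R3C2 = 5.
Column 2 now contains 5, which forces R5C2 = 1.
Row 5 already has 1; hence R5C4 = 2.
The 4 cells of cage c must have product 48; hence R1C3 = 4.
Cage b has sum 9, leaving R2C3 = 2.
2 is placed in row 5, so R5C3 = 5.
Cage f's pair has sum 7; hence R1C1 = 2.
4 is placed in row 1; hence R1C2 = 3.
Row 1 now contains 3, which forces R1C4 = 1.
Row 1 now contains 1, which forces R1C5 = 5.
Row 2 now contains 2, so R2C1 = 5.
Cage b needs sum 9; hence R2C2 = 4.
1 is placed in column 4, so R2C4 = 3.
5 is placed in column 5, leaving R2C5 = 1.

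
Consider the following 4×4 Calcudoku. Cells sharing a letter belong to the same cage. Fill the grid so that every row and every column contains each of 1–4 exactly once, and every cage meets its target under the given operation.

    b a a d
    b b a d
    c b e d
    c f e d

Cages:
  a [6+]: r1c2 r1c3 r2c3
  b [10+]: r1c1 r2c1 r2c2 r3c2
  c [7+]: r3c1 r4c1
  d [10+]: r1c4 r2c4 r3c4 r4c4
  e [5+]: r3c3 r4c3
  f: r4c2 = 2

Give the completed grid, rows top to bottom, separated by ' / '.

F is a freebie, which forces r4c2 = 2.
The only place for 1 in column 2 is r1c2.
1 is placed in row 1, so r1c1 = 2.
Cage b needs sum 10, leaving r2c1 = 1.
The 3 cells of cage a must have sum 6, so r1c3 = 3.
3 is placed in row 1, so r1c4 = 4.
Cage a needs sum 6, which forces r2c3 = 2.
Row 2 now contains 2, so r2c4 = 3.
Column 4 already has 3, which forces r4c4 = 1.
3 is placed in row 2, so r2c2 = 4.
The 4 cells of cage b must have sum 10, leaving r3c2 = 3.
The two cells of cage e must have sum 5, which forces r3c3 = 1.
1 is placed in column 4; hence r3c4 = 2.
Row 4 already has 1; hence r4c3 = 4.
Row 3 now contains 3, leaving r3c1 = 4.
4 is placed in row 4, so r4c1 = 3.

2 1 3 4 / 1 4 2 3 / 4 3 1 2 / 3 2 4 1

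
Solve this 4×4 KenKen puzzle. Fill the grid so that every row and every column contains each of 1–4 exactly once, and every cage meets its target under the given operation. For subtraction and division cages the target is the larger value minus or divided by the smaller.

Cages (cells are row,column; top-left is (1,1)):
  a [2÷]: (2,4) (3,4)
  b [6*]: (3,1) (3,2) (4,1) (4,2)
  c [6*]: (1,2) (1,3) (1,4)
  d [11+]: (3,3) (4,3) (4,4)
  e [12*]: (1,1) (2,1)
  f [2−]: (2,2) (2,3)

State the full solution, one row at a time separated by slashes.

4 2 1 3 / 3 4 2 1 / 1 3 4 2 / 2 1 3 4

Cage d has sum 11, so (3,3) = 4.
Cage d has sum 11, leaving (4,3) = 3.
Cage d needs sum 11, so (4,4) = 4.
Row 1 needs a 4, and only (1,1) is open for it.
Column 1 now contains 4, leaving (2,1) = 3.
Row 2 now contains 3, which forces (2,2) = 4.
Column 1 now contains 3, which forces (3,1) = 1.
Row 3 already has 1, so (3,2) = 3.
Row 3 already has 1, leaving (3,4) = 2.
1 is placed in column 1; hence (4,1) = 2.
Row 4 already has 2; hence (4,2) = 1.
Column 2 now contains 1, which forces (1,2) = 2.
The 3 cells of cage c must have product 6, leaving (1,3) = 1.
Cage c has product 6; hence (1,4) = 3.
The two cells of cage f must have difference 2, so (2,3) = 2.
Column 4 already has 2, leaving (2,4) = 1.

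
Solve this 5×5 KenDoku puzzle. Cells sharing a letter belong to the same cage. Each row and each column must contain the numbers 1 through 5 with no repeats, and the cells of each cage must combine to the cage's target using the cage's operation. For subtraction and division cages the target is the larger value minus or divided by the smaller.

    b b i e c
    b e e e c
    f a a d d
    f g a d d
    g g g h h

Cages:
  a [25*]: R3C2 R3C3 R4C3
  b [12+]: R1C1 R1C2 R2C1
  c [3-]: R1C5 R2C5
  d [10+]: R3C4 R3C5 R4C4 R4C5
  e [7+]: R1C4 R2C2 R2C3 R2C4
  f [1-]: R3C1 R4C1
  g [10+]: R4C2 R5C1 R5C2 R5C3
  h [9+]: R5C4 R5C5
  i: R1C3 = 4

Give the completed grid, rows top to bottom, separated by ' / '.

5 3 4 1 2 / 4 1 2 3 5 / 2 5 1 4 3 / 3 4 5 2 1 / 1 2 3 5 4

Cage i is given, which forces R1C3 = 4.
Cage e has sum 7, so R1C4 = 1.
Cage a needs product 25, so R3C2 = 5.
Cage a has product 25; hence R3C3 = 1.
Cage a has product 25, so R4C3 = 5.
The 3 cells of cage b must have sum 12, which forces R1C1 = 5.
Column 2 now contains 5; hence R1C2 = 3.
5 is placed in row 1, so R1C5 = 2.
Cage b needs sum 12, leaving R2C1 = 4.
The 4 cells of cage e must have sum 7, so R2C2 = 1.
Column 5 now contains 2; hence R2C5 = 5.
5 is placed in column 5, which forces R5C5 = 4.
Column 5 now contains 4, leaving R3C5 = 3.
Cage g has sum 10, which forces R4C2 = 4.
4 is placed in row 4; hence R4C4 = 2.
Cage d needs sum 10, which forces R4C5 = 1.
Cage g needs sum 10, leaving R5C1 = 1.
Row 5 already has 4; hence R5C2 = 2.
The 4 cells of cage g must have sum 10, leaving R5C3 = 3.
Row 5 already has 4, leaving R5C4 = 5.
Column 3 now contains 3, which forces R2C3 = 2.
2 is placed in column 4, leaving R2C4 = 3.
Row 3 already has 3, leaving R3C1 = 2.
2 is placed in column 4; hence R3C4 = 4.
1 is placed in row 4, so R4C1 = 3.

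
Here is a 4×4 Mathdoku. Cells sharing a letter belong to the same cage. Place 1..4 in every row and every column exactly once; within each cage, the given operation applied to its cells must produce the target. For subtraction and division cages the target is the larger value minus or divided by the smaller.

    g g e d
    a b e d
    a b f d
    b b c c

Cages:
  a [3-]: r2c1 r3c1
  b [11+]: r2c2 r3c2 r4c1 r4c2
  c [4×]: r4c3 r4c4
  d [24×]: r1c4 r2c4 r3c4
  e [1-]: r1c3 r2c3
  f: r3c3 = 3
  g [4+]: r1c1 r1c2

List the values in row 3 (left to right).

Cage f is a single given cell, so r3c3 = 3.
The only place for 4 in row 1 is r1c4.
Cage d needs product 24, so r2c4 = 3.
Column 4 now contains 4, so r3c4 = 2.
The two cells of cage c must have product 4, leaving r4c3 = 4.
Column 4 now contains 4, leaving r4c4 = 1.
Cage b needs sum 11, so r2c2 = 2.
2 is placed in row 2, so r2c3 = 1.
Cage b has sum 11; hence r3c2 = 4.
Cage b needs sum 11, so r4c1 = 2.
Cage b needs sum 11, so r4c2 = 3.
Cage g's pair has sum 4, leaving r1c1 = 3.
Column 2 already has 3, leaving r1c2 = 1.
Column 3 now contains 1, leaving r1c3 = 2.
1 is placed in row 2, which forces r2c1 = 4.
4 is placed in row 3, leaving r3c1 = 1.
The full grid is 3 1 2 4 / 4 2 1 3 / 1 4 3 2 / 2 3 4 1.

1 4 3 2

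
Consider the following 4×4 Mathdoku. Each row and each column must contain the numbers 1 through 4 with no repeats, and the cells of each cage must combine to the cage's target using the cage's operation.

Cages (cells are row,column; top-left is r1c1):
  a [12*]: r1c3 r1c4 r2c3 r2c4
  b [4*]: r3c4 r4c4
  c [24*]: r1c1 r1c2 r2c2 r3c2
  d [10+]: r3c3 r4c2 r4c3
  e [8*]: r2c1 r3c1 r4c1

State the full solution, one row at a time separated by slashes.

3 4 1 2 / 4 1 2 3 / 1 2 3 4 / 2 3 4 1

The only place for 3 in row 4 is r4c2.
Cage c has product 24, leaving r1c1 = 3.
The 3 cells of cage d must have sum 10; hence r3c3 = 3.
Cage d has sum 10; hence r4c3 = 4.
4 is placed in row 4; hence r4c4 = 1.
Cage a has product 12; hence r1c3 = 1.
Cage a has product 12, which forces r1c4 = 2.
Cage a needs product 12; hence r2c3 = 2.
Cage a needs product 12, which forces r2c4 = 3.
Column 4 now contains 1, so r3c4 = 4.
Row 4 now contains 1, so r4c1 = 2.
Row 1 now contains 2, so r1c2 = 4.
Cage e has product 8, so r2c1 = 4.
The 4 cells of cage c must have product 24; hence r2c2 = 1.
4 is placed in row 3, leaving r3c1 = 1.
Cage c needs product 24; hence r3c2 = 2.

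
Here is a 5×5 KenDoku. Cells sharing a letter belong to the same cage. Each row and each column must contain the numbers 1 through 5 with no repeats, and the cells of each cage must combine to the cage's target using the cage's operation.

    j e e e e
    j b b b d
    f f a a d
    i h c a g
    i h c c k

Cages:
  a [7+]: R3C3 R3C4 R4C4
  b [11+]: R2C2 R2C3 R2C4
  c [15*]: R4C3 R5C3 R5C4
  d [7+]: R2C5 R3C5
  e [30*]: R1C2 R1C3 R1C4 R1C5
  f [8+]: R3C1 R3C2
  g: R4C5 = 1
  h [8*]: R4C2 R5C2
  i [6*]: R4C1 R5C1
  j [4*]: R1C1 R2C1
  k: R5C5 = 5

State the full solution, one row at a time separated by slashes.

4 1 3 5 2 / 1 5 4 2 3 / 5 3 2 1 4 / 3 2 5 4 1 / 2 4 1 3 5

Cage g is given, which forces R4C5 = 1.
Cage k is given, leaving R5C5 = 5.
The 3 cells of cage c must have product 15, so R4C3 = 5.
Row 1 needs a 4, and only R1C1 is open for it.
4 is placed in column 1, so R2C1 = 1.
In row 2, 3 can only go at R2C5, so R2C5 = 3.
Column 5 already has 3, so R1C5 = 2.
Column 5 already has 3; hence R3C5 = 4.
The only place for 4 in row 5 is R5C2.
Column 2 already has 4, which forces R4C2 = 2.
Column 2 already has 2, which forces R2C2 = 5.
5 is placed in column 2, so R3C2 = 3.
Row 4 already has 2, which forces R4C1 = 3.
Row 4 already has 3, leaving R4C4 = 4.
The two cells of cage i must have product 6, so R5C1 = 2.
Column 2 now contains 3, leaving R1C2 = 1.
Cage e has product 30; hence R1C3 = 3.
Cage e has product 30, which forces R1C4 = 5.
Cage b needs sum 11, so R2C3 = 4.
Column 4 now contains 4, leaving R2C4 = 2.
Row 3 now contains 3, so R3C1 = 5.
Column 4 now contains 2, so R3C4 = 1.
3 is placed in column 3, which forces R5C3 = 1.
1 is placed in column 4; hence R5C4 = 3.
Row 3 already has 1, which forces R3C3 = 2.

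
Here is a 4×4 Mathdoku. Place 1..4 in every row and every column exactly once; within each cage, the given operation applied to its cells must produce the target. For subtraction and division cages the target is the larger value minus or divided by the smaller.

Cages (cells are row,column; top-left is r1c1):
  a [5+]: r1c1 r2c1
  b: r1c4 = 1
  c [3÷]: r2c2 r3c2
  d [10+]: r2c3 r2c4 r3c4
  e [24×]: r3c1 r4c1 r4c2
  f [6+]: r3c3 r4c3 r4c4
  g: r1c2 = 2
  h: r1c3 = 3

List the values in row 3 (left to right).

G is a freebie, so r1c2 = 2.
Cage h is a single given cell, which forces r1c3 = 3.
B is a freebie, so r1c4 = 1.
3 is placed in column 3, so r2c3 = 4.
4 is placed in row 2; hence r2c4 = 2.
Column 4 now contains 2, so r4c4 = 3.
1 is placed in row 1, which forces r1c1 = 4.
Cage a needs two cells with sum 5, leaving r2c1 = 1.
Row 2 now contains 1, leaving r2c2 = 3.
The 3 cells of cage e must have product 24, so r3c1 = 3.
3 is placed in column 2, which forces r3c2 = 1.
Row 3 now contains 1; hence r3c3 = 2.
3 is placed in column 4, leaving r3c4 = 4.
The 3 cells of cage e must have product 24; hence r4c1 = 2.
Row 4 already has 3, leaving r4c2 = 4.
2 is placed in column 3, which forces r4c3 = 1.
Completed grid: 4 2 3 1 / 1 3 4 2 / 3 1 2 4 / 2 4 1 3.

3 1 2 4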